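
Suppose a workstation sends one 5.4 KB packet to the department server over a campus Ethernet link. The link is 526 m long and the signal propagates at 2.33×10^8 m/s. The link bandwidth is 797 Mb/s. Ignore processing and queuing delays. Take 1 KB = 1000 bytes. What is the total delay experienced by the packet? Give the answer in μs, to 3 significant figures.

56.5 μs

L = 43200 bits.
Transmission delay = L/R = 43200 / 797000000 = 54.2033 μs.
Propagation delay = d/s = 526 m / 233000000 m/s = 2.25751 μs.
Total = 56.5 μs.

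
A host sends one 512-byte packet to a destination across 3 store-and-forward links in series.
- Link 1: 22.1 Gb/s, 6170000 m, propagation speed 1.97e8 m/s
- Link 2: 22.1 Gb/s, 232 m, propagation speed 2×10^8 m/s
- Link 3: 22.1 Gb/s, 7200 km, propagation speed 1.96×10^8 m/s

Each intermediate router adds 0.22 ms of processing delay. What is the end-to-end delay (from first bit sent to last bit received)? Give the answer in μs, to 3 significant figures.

L = 512 × 8 = 4096 bits.
Transmission delay per hop = L/R = 4096/22100000000 = 0.185339 μs; 3 hops → 0.556018 μs.
Propagation delays (d/s per hop): 31319.8, 1.16, 36734.7 μs; sum = 68055.7 μs.
Processing at 2 router(s): 2 × 0.22 ms = 440 μs.
End-to-end = 68500 μs.

68500 μs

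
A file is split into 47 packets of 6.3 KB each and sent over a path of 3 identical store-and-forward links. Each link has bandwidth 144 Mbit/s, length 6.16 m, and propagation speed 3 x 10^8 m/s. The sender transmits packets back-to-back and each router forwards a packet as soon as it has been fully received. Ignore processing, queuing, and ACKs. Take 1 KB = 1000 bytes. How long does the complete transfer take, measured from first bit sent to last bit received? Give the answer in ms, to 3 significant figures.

17.2 ms

Per-hop transmission t_tx = L/R = 50400/144000000 = 0.35 ms.
Per-hop propagation t_prop = 6.16/300000000 = 2.05333e-05 ms.
Pipeline fill: first packet needs 3·t_tx to clear all hops; remaining 46 packets each add one t_tx.
Total = (3+47-1)·t_tx + 3·t_prop = 49·0.35 + 3·2.05333e-05 = 17.2 ms.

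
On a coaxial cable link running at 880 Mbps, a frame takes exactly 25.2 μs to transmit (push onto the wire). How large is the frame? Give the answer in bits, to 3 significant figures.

L = R × t_tx = 880000000 b/s × 2.52e-05 s = 22176 bits.

22200 bits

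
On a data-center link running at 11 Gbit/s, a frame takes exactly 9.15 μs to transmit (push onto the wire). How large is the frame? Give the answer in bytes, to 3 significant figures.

12600 bytes

L = R × t_tx = 11000000000 b/s × 9.15e-06 s = 100650 bits.
In bytes: 100650 / 8 = 12600 bytes.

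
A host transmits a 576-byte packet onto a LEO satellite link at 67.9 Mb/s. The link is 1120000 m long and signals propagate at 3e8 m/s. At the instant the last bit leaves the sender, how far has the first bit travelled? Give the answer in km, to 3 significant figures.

20.4 km

t_tx = L/R = 4608/67900000 = 6.78645e-05 s.
Distance = s × t_tx = 300000000 × 6.78645e-05 = 20.4 km.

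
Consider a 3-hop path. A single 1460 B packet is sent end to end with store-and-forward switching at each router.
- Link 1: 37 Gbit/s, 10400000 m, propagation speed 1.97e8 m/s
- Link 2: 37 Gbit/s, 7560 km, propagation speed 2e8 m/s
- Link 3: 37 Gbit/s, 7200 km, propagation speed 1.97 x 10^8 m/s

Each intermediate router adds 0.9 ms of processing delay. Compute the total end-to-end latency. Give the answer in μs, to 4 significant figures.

L = 1460 × 8 = 11680 bits.
Transmission delay per hop = L/R = 11680/37000000000 = 0.315676 μs; 3 hops → 0.947027 μs.
Propagation delays (d/s per hop): 52791.9, 37800, 36548.2 μs; sum = 127140 μs.
Processing at 2 router(s): 2 × 0.9 ms = 1800 μs.
End-to-end = 128900 μs.

128900 μs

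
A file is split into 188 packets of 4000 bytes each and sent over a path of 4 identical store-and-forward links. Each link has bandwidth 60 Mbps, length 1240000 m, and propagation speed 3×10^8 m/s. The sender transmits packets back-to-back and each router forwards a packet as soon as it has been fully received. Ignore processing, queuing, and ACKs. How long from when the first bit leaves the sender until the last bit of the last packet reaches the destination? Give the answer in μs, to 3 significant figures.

Per-hop transmission t_tx = L/R = 32000/60000000 = 533.333 μs.
Per-hop propagation t_prop = 1240000/300000000 = 4133.33 μs.
Pipeline fill: first packet needs 4·t_tx to clear all hops; remaining 187 packets each add one t_tx.
Total = (4+188-1)·t_tx + 4·t_prop = 191·533.333 + 4·4133.33 = 118000 μs.

118000 μs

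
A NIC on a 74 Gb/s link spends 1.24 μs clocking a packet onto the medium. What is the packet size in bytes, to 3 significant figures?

11500 bytes

L = R × t_tx = 74000000000 b/s × 1.24e-06 s = 91760 bits.
In bytes: 91760 / 8 = 11500 bytes.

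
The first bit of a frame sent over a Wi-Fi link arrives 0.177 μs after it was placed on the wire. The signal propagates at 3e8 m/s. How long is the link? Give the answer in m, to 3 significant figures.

53.1 m

d = s × t_prop = 300000000 × 1.77e-07 = 53.1 m.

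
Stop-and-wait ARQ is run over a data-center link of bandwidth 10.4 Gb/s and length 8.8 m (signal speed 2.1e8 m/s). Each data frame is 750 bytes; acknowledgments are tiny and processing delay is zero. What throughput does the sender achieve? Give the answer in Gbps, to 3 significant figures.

9.08 Gbps

t_tx = L/R = 6000/10400000000 = 5.76923e-07 s.
t_prop = 8.8/210000000 = 4.19048e-08 s; RTT = 8.38095e-08 s.
Cycle = t_tx + RTT = 6.60733e-07 s.
Throughput = L / cycle = 6000 / 6.60733e-07 = 9.08 Gbps.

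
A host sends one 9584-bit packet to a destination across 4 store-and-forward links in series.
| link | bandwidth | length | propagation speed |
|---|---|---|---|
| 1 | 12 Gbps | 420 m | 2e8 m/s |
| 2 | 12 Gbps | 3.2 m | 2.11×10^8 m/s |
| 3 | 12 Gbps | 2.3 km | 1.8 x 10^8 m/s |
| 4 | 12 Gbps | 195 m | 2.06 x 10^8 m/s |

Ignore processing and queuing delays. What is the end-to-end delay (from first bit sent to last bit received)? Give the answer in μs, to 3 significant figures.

Transmission delay per hop = L/R = 9584/12000000000 = 0.798667 μs; 4 hops → 3.19467 μs.
Propagation delays (d/s per hop): 2.1, 0.0151659, 12.7778, 0.946602 μs; sum = 15.8395 μs.
End-to-end = 19.0 μs.

19.0 μs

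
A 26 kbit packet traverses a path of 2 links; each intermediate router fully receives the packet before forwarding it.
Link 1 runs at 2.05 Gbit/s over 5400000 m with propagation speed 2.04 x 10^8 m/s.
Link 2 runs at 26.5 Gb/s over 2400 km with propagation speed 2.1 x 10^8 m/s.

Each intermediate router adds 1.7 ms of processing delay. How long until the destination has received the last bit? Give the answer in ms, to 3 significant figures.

39.6 ms

L = 26000 bits.
Transmission delays (L/R per hop): 0.0126829, 0.000981132 ms; sum = 0.0136641 ms.
Propagation delays (d/s per hop): 26.4706, 11.4286 ms; sum = 37.8992 ms.
Processing at 1 router(s): 1 × 1.7 ms = 1.7 ms.
End-to-end = 39.6 ms.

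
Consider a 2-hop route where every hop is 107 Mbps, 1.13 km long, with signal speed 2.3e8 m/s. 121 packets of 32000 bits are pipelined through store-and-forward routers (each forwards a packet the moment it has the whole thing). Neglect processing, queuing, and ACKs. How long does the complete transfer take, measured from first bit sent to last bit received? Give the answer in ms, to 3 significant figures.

Per-hop transmission t_tx = L/R = 32000/107000000 = 0.299065 ms.
Per-hop propagation t_prop = 1130/2.3e+08 = 0.00491304 ms.
Pipeline fill: first packet needs 2·t_tx to clear all hops; remaining 120 packets each add one t_tx.
Total = (2+121-1)·t_tx + 2·t_prop = 122·0.299065 + 2·0.00491304 = 36.5 ms.

36.5 ms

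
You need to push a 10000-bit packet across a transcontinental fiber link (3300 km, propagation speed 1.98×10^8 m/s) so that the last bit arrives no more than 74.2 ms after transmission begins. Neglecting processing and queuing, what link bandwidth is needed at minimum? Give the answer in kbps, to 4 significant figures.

Propagation delay = 3300000 / 198000000 = 16.6667 ms.
Transmission budget = 74.2 − 16.6667 = 57.5333 ms.
R ≥ L / t_tx = 10000 bits / 0.0575333 s = 173.8 kbps.

173.8 kbps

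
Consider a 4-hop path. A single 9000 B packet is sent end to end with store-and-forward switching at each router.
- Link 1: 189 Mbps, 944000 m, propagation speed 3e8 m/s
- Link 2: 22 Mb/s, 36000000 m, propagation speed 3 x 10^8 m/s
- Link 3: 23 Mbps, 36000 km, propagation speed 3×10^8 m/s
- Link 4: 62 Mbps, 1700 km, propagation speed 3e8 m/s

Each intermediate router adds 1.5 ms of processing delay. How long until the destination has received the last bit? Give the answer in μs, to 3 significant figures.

261000 μs

L = 9000 × 8 = 72000 bits.
Transmission delays (L/R per hop): 380.952, 3272.73, 3130.43, 1161.29 μs; sum = 7945.4 μs.
Propagation delays (d/s per hop): 3146.67, 120000, 120000, 5666.67 μs; sum = 248813 μs.
Processing at 3 router(s): 3 × 1.5 ms = 4500 μs.
End-to-end = 261000 μs.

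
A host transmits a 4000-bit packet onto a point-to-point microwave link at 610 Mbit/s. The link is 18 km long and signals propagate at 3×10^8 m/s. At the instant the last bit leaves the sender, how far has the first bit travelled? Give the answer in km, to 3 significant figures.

1.97 km

t_tx = L/R = 4000/610000000 = 6.55738e-06 s.
Distance = s × t_tx = 300000000 × 6.55738e-06 = 1.97 km.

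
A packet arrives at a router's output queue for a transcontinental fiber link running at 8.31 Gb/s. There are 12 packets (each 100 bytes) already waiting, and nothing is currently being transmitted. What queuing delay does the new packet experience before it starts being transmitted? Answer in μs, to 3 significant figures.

Each queued packet: L/R = 800/8.31e+09 = 0.0962696 μs.
12 queued → 1.15523 μs.
Queuing delay = 1.16 μs.

1.16 μs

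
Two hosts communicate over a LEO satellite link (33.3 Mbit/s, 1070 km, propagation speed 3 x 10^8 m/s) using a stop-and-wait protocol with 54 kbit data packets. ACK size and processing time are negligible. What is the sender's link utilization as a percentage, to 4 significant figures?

18.52 %

t_tx = L/R = 54000/3.33e+07 = 0.00162162 s.
t_prop = 1070000/300000000 = 0.00356667 s; RTT = 0.00713333 s.
Cycle = t_tx + RTT = 0.00875495 s.
Utilization = t_tx / cycle = 0.00162162/0.00875495 = 18.52 %.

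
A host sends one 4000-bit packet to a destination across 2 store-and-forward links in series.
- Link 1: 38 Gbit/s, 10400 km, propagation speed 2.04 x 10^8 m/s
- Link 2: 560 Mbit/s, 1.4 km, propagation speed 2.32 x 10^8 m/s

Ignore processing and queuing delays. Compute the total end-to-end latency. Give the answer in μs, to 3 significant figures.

51000 μs

Transmission delays (L/R per hop): 0.105263, 7.14286 μs; sum = 7.24812 μs.
Propagation delays (d/s per hop): 50980.4, 6.03448 μs; sum = 50986.4 μs.
End-to-end = 51000 μs.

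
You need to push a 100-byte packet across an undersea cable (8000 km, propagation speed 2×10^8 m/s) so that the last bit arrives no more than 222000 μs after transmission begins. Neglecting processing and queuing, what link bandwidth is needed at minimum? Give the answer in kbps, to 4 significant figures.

L = 800 bits.
Propagation delay = 8000000 / 200000000 = 40000 μs.
Transmission budget = 222000 − 40000 = 182000 μs.
R ≥ L / t_tx = 800 bits / 0.182 s = 4.396 kbps.

4.396 kbps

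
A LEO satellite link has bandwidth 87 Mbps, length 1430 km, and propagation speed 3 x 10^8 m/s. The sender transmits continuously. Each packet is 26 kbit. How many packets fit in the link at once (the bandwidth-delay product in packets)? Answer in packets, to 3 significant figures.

Propagation delay = 1430000 / 300000000 = 0.00476667 s.
BDP = R × t_prop = 87000000 × 0.00476667 = 414700 bits.
In packets of 26000 bits: 16.0 packets.

16.0 packets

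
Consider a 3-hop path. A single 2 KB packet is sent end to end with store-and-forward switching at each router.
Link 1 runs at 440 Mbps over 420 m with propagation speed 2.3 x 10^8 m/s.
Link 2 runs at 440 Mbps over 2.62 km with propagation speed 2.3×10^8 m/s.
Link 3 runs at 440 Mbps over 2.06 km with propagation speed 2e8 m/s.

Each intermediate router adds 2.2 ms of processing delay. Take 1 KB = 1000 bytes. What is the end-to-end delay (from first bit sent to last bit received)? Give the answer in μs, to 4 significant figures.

4533 μs

L = 16000 bits.
Transmission delay per hop = L/R = 16000/440000000 = 36.3636 μs; 3 hops → 109.091 μs.
Propagation delays (d/s per hop): 1.82609, 11.3913, 10.3 μs; sum = 23.5174 μs.
Processing at 2 router(s): 2 × 2.2 ms = 4400 μs.
End-to-end = 4533 μs.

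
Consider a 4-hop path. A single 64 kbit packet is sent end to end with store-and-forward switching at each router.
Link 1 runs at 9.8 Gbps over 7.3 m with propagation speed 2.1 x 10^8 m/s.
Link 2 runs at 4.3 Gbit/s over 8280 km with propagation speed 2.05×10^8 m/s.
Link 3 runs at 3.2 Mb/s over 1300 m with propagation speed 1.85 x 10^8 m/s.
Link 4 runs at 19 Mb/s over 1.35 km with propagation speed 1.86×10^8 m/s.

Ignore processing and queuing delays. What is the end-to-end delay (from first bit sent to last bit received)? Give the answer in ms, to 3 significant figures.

63.8 ms

L = 64000 bits.
Transmission delays (L/R per hop): 0.00653061, 0.0148837, 20, 3.36842 ms; sum = 23.3898 ms.
Propagation delays (d/s per hop): 3.47619e-05, 40.3902, 0.00702703, 0.00725806 ms; sum = 40.4046 ms.
End-to-end = 63.8 ms.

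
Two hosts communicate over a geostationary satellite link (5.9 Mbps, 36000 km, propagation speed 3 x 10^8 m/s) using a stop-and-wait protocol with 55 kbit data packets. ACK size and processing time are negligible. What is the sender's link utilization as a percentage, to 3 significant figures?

3.74 %

t_tx = L/R = 55000/5900000 = 0.00932203 s.
t_prop = 36000000/300000000 = 0.12 s; RTT = 0.24 s.
Cycle = t_tx + RTT = 0.249322 s.
Utilization = t_tx / cycle = 0.00932203/0.249322 = 3.74 %.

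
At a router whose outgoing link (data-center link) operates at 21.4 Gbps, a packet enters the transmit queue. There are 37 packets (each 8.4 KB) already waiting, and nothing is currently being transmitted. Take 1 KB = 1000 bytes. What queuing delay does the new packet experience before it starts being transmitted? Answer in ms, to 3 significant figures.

0.116 ms

Each queued packet: L/R = 67200/21400000000 = 0.00314019 ms.
37 queued → 0.116187 ms.
Queuing delay = 0.116 ms.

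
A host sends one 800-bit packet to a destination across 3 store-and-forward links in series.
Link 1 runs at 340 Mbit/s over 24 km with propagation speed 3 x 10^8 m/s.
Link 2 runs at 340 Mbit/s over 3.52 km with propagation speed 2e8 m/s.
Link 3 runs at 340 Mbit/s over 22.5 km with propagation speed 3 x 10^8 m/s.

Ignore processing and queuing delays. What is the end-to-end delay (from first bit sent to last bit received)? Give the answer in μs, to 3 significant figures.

Transmission delay per hop = L/R = 800/340000000 = 2.35294 μs; 3 hops → 7.05882 μs.
Propagation delays (d/s per hop): 80, 17.6, 75 μs; sum = 172.6 μs.
End-to-end = 180 μs.

180 μs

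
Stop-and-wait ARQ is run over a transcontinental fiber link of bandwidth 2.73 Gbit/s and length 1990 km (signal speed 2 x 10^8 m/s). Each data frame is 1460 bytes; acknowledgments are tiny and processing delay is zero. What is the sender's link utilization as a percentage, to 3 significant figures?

t_tx = L/R = 11680/2730000000 = 4.27839e-06 s.
t_prop = 1990000/200000000 = 0.00995 s; RTT = 0.0199 s.
Cycle = t_tx + RTT = 0.0199043 s.
Utilization = t_tx / cycle = 4.27839e-06/0.0199043 = 0.0215 %.

0.0215 %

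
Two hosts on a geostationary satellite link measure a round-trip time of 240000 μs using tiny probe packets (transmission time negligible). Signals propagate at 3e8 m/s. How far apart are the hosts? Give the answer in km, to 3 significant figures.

One-way propagation = RTT/2 = 120000 μs.
d = s × t = 300000000 × 0.12 = 36000 km.

36000 km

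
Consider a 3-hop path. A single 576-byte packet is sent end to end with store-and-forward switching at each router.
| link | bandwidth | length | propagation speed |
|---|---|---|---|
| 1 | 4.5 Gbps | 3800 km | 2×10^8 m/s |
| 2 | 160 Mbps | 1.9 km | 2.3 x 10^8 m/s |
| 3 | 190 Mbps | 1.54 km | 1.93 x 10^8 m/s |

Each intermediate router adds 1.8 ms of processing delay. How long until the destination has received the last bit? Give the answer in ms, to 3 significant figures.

22.7 ms

L = 576 × 8 = 4608 bits.
Transmission delays (L/R per hop): 0.001024, 0.0288, 0.0242526 ms; sum = 0.0540766 ms.
Propagation delays (d/s per hop): 19, 0.00826087, 0.00797927 ms; sum = 19.0162 ms.
Processing at 2 router(s): 2 × 1.8 ms = 3.6 ms.
End-to-end = 22.7 ms.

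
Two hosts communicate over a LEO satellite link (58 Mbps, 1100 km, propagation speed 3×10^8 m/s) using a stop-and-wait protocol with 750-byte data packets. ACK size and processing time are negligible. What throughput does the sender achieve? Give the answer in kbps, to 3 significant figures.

t_tx = L/R = 6000/58000000 = 0.000103448 s.
t_prop = 1100000/300000000 = 0.00366667 s; RTT = 0.00733333 s.
Cycle = t_tx + RTT = 0.00743678 s.
Throughput = L / cycle = 6000 / 0.00743678 = 807 kbps.

807 kbps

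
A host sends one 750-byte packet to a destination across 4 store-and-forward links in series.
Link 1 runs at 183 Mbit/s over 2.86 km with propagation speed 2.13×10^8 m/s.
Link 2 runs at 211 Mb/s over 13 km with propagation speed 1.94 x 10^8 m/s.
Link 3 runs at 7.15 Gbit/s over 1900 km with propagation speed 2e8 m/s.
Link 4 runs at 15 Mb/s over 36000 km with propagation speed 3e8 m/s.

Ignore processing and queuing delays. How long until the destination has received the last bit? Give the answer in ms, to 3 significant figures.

130 ms

L = 750 × 8 = 6000 bits.
Transmission delays (L/R per hop): 0.0327869, 0.028436, 0.000839161, 0.4 ms; sum = 0.462062 ms.
Propagation delays (d/s per hop): 0.0134272, 0.0670103, 9.5, 120 ms; sum = 129.58 ms.
End-to-end = 130 ms.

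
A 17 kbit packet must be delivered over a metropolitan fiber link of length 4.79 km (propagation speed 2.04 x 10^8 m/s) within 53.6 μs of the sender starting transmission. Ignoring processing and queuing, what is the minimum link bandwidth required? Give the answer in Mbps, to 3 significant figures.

Propagation delay = 4790 / 204000000 = 23.4804 μs.
Transmission budget = 53.6 − 23.4804 = 30.1196 μs.
R ≥ L / t_tx = 17000 bits / 3.01196e-05 s = 564 Mbps.

564 Mbps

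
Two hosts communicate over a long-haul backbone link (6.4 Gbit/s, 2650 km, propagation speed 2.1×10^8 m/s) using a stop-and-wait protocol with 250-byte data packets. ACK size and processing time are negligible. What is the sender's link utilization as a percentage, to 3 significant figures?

0.00124 %

t_tx = L/R = 2000/6400000000 = 3.125e-07 s.
t_prop = 2650000/210000000 = 0.012619 s; RTT = 0.0252381 s.
Cycle = t_tx + RTT = 0.0252384 s.
Utilization = t_tx / cycle = 3.125e-07/0.0252384 = 0.00124 %.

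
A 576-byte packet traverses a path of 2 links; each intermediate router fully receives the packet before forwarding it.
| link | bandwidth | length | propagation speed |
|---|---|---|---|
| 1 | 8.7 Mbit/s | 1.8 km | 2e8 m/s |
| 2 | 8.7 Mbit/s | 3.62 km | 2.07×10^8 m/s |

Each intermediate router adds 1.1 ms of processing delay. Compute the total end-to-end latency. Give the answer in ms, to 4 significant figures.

L = 576 × 8 = 4608 bits.
Transmission delay per hop = L/R = 4608/8700000 = 0.529655 ms; 2 hops → 1.05931 ms.
Propagation delays (d/s per hop): 0.009, 0.0174879 ms; sum = 0.0264879 ms.
Processing at 1 router(s): 1 × 1.1 ms = 1.1 ms.
End-to-end = 2.186 ms.

2.186 ms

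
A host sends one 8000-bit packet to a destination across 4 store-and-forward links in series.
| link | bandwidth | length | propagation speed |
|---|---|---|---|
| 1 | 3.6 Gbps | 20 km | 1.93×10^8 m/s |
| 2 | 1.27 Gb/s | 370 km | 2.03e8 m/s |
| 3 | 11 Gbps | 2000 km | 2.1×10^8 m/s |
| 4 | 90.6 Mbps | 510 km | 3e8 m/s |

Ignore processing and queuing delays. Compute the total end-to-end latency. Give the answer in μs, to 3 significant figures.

Transmission delays (L/R per hop): 2.22222, 6.29921, 0.727273, 88.3002 μs; sum = 97.5489 μs.
Propagation delays (d/s per hop): 103.627, 1822.66, 9523.81, 1700 μs; sum = 13150.1 μs.
End-to-end = 13200 μs.

13200 μs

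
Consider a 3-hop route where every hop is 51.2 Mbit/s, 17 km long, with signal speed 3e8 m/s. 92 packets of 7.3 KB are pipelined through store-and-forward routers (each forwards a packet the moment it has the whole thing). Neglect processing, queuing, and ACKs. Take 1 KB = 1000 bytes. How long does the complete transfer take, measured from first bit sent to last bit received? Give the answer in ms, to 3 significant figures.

Per-hop transmission t_tx = L/R = 58400/51200000 = 1.14063 ms.
Per-hop propagation t_prop = 17000/300000000 = 0.0566667 ms.
Pipeline fill: first packet needs 3·t_tx to clear all hops; remaining 91 packets each add one t_tx.
Total = (3+92-1)·t_tx + 3·t_prop = 94·1.14063 + 3·0.0566667 = 107 ms.

107 ms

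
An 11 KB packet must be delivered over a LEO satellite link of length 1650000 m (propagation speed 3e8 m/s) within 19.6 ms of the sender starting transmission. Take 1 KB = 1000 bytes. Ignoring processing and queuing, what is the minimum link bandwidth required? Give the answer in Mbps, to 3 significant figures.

L = 88000 bits.
Propagation delay = 1650000 / 300000000 = 5.5 ms.
Transmission budget = 19.6 − 5.5 = 14.1 ms.
R ≥ L / t_tx = 88000 bits / 0.0141 s = 6.24 Mbps.

6.24 Mbps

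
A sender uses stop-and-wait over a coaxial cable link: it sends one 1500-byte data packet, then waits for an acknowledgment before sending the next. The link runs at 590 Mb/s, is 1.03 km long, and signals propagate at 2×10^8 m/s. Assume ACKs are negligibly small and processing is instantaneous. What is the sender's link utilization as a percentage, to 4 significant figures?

t_tx = L/R = 12000/590000000 = 2.0339e-05 s.
t_prop = 1030/200000000 = 5.15e-06 s; RTT = 1.03e-05 s.
Cycle = t_tx + RTT = 3.0639e-05 s.
Utilization = t_tx / cycle = 2.0339e-05/3.0639e-05 = 66.38 %.

66.38 %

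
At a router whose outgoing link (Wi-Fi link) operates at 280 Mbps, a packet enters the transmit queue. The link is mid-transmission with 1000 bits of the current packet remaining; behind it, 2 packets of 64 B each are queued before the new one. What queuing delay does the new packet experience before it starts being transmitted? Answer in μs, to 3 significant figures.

7.23 μs

Each queued packet: L/R = 512/280000000 = 1.82857 μs.
2 queued → 3.65714 μs.
Plus remaining 1000 bits of current packet: 3.57143 μs.
Queuing delay = 7.23 μs.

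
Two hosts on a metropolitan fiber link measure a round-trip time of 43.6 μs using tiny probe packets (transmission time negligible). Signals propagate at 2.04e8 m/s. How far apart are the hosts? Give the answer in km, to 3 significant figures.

One-way propagation = RTT/2 = 21.8 μs.
d = s × t = 204000000 × 2.18e-05 = 4.45 km.

4.45 km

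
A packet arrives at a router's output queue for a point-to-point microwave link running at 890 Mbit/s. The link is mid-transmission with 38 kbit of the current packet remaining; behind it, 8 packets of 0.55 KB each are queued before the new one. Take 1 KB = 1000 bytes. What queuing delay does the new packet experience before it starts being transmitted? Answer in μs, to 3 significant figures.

Each queued packet: L/R = 4400/890000000 = 4.94382 μs.
8 queued → 39.5506 μs.
Plus remaining 38000 bits of current packet: 42.6966 μs.
Queuing delay = 82.2 μs.

82.2 μs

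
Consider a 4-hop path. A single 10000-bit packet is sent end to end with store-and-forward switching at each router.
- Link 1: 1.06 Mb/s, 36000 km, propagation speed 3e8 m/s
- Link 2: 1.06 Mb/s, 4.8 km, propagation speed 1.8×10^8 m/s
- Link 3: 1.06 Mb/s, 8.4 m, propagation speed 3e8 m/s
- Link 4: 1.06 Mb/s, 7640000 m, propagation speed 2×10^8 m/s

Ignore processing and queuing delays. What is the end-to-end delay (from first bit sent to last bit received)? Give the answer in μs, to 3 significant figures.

Transmission delay per hop = L/R = 10000/1060000 = 9433.96 μs; 4 hops → 37735.8 μs.
Propagation delays (d/s per hop): 120000, 26.6667, 0.028, 38200 μs; sum = 158227 μs.
End-to-end = 196000 μs.

196000 μs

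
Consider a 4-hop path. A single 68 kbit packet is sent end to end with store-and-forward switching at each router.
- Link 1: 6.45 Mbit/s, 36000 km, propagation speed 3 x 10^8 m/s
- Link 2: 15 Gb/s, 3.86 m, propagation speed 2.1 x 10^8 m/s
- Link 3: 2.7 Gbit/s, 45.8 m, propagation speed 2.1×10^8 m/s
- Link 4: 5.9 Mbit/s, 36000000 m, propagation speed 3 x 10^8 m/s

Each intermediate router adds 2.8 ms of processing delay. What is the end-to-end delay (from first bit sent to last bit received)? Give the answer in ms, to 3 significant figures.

L = 68000 bits.
Transmission delays (L/R per hop): 10.5426, 0.00453333, 0.0251852, 11.5254 ms; sum = 22.0978 ms.
Propagation delays (d/s per hop): 120, 1.8381e-05, 0.000218095, 120 ms; sum = 240 ms.
Processing at 3 router(s): 3 × 2.8 ms = 8.4 ms.
End-to-end = 270 ms.

270 ms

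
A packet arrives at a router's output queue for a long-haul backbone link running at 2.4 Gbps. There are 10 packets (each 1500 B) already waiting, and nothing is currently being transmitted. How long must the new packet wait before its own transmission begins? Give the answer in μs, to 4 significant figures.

Each queued packet: L/R = 12000/2400000000 = 5 μs.
10 queued → 50 μs.
Queuing delay = 50.00 μs.

50.00 μs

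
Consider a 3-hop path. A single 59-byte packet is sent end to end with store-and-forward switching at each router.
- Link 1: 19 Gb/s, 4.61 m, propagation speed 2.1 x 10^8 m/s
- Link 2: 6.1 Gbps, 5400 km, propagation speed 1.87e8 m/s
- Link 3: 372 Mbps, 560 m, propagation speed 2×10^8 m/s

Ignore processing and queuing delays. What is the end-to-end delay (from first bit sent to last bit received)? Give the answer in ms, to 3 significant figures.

L = 59 × 8 = 472 bits.
Transmission delays (L/R per hop): 2.48421e-05, 7.7377e-05, 0.00126882 ms; sum = 0.00137104 ms.
Propagation delays (d/s per hop): 2.19524e-05, 28.877, 0.0028 ms; sum = 28.8798 ms.
End-to-end = 28.9 ms.

28.9 ms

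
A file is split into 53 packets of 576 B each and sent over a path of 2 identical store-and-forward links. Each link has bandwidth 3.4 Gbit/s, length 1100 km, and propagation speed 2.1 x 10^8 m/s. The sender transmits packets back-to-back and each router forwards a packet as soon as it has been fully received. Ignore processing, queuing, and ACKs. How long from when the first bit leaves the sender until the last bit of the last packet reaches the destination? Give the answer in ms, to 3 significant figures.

Per-hop transmission t_tx = L/R = 4608/3400000000 = 0.00135529 ms.
Per-hop propagation t_prop = 1100000/210000000 = 5.2381 ms.
Pipeline fill: first packet needs 2·t_tx to clear all hops; remaining 52 packets each add one t_tx.
Total = (2+53-1)·t_tx + 2·t_prop = 54·0.00135529 + 2·5.2381 = 10.5 ms.

10.5 ms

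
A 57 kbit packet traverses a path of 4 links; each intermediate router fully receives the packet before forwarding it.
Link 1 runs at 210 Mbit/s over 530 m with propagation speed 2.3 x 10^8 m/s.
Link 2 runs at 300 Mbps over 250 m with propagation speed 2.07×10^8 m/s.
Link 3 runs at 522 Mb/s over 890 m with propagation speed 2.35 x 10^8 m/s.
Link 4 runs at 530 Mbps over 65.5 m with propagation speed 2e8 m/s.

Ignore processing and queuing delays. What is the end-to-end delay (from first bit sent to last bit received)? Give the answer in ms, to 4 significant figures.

L = 57000 bits.
Transmission delays (L/R per hop): 0.271429, 0.19, 0.109195, 0.107547 ms; sum = 0.678171 ms.
Propagation delays (d/s per hop): 0.00230435, 0.00120773, 0.00378723, 0.0003275 ms; sum = 0.00762681 ms.
End-to-end = 0.6858 ms.

0.6858 ms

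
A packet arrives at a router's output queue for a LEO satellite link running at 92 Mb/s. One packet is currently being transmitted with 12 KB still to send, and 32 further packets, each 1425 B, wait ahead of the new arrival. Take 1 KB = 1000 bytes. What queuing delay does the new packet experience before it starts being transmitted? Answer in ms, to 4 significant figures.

Each queued packet: L/R = 11400/92000000 = 0.123913 ms.
32 queued → 3.96522 ms.
Plus remaining 96000 bits of current packet: 1.04348 ms.
Queuing delay = 5.009 ms.

5.009 ms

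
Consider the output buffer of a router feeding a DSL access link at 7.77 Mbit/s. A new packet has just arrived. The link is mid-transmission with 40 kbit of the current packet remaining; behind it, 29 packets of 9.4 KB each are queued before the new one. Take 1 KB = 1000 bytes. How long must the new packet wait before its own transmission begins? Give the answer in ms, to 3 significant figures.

Each queued packet: L/R = 75200/7770000 = 9.67825 ms.
29 queued → 280.669 ms.
Plus remaining 40000 bits of current packet: 5.14801 ms.
Queuing delay = 286 ms.

286 ms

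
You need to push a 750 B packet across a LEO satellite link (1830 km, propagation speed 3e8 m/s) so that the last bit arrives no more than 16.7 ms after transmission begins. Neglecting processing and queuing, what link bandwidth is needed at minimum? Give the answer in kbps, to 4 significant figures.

L = 6000 bits.
Propagation delay = 1830000 / 300000000 = 6.1 ms.
Transmission budget = 16.7 − 6.1 = 10.6 ms.
R ≥ L / t_tx = 6000 bits / 0.0106 s = 566.0 kbps.

566.0 kbps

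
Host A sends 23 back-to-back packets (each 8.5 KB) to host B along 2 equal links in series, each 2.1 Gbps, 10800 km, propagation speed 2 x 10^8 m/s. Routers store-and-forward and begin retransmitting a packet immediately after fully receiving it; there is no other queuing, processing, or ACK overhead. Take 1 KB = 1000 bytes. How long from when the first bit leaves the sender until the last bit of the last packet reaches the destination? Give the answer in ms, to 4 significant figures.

108.8 ms

Per-hop transmission t_tx = L/R = 68000/2100000000 = 0.032381 ms.
Per-hop propagation t_prop = 10800000/200000000 = 54 ms.
Pipeline fill: first packet needs 2·t_tx to clear all hops; remaining 22 packets each add one t_tx.
Total = (2+23-1)·t_tx + 2·t_prop = 24·0.032381 + 2·54 = 108.8 ms.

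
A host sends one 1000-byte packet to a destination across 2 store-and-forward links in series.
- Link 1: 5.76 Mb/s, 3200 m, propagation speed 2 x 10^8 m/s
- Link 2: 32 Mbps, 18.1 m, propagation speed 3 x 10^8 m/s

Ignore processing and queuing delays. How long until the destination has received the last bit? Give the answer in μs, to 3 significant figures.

1650 μs

L = 1000 × 8 = 8000 bits.
Transmission delays (L/R per hop): 1388.89, 250 μs; sum = 1638.89 μs.
Propagation delays (d/s per hop): 16, 0.0603333 μs; sum = 16.0603 μs.
End-to-end = 1650 μs.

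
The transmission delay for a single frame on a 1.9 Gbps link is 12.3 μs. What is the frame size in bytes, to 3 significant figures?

2920 bytes

L = R × t_tx = 1900000000 b/s × 1.23e-05 s = 23370 bits.
In bytes: 23370 / 8 = 2920 bytes.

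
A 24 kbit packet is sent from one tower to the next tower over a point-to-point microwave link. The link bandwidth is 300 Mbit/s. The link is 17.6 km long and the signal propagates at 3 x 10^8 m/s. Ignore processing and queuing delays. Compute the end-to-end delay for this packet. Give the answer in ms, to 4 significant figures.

0.1387 ms

L = 24000 bits.
Transmission delay = L/R = 24000 / 300000000 = 0.08 ms.
Propagation delay = d/s = 17600 m / 300000000 m/s = 0.0586667 ms.
Total = 0.1387 ms.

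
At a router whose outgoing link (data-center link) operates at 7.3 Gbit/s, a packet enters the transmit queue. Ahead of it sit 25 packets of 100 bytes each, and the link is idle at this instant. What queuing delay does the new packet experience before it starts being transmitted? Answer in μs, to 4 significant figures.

2.740 μs

Each queued packet: L/R = 800/7300000000 = 0.109589 μs.
25 queued → 2.73973 μs.
Queuing delay = 2.740 μs.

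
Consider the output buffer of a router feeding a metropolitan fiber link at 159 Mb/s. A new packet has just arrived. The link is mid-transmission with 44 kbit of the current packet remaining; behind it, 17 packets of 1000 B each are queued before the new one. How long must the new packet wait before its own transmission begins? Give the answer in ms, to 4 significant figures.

1.132 ms

Each queued packet: L/R = 8000/159000000 = 0.0503145 ms.
17 queued → 0.855346 ms.
Plus remaining 44000 bits of current packet: 0.27673 ms.
Queuing delay = 1.132 ms.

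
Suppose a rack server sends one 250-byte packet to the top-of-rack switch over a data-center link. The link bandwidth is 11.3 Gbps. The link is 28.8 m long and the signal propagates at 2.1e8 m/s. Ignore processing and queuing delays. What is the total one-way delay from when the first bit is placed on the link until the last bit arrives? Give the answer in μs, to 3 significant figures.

0.314 μs

L = 250 × 8 = 2000 bits.
Transmission delay = L/R = 2000 / 11300000000 = 0.176991 μs.
Propagation delay = d/s = 28.8 m / 210000000 m/s = 0.137143 μs.
Total = 0.314 μs.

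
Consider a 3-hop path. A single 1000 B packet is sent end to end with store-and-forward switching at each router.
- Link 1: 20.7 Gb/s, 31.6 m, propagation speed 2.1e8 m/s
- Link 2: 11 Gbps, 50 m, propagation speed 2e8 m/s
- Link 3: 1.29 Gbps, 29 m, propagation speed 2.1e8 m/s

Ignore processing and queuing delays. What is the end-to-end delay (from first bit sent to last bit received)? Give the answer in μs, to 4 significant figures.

L = 1000 × 8 = 8000 bits.
Transmission delays (L/R per hop): 0.386473, 0.727273, 6.20155 μs; sum = 7.3153 μs.
Propagation delays (d/s per hop): 0.150476, 0.25, 0.138095 μs; sum = 0.538571 μs.
End-to-end = 7.854 μs.

7.854 μs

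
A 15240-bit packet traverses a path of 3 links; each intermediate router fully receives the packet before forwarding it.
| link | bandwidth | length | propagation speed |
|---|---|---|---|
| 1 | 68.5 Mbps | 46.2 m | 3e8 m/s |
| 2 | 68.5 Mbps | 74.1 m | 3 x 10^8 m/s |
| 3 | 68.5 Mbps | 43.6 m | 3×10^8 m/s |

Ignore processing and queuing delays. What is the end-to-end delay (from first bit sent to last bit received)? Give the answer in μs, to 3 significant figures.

668 μs

Transmission delay per hop = L/R = 15240/68500000 = 222.482 μs; 3 hops → 667.445 μs.
Propagation delays (d/s per hop): 0.154, 0.247, 0.145333 μs; sum = 0.546333 μs.
End-to-end = 668 μs.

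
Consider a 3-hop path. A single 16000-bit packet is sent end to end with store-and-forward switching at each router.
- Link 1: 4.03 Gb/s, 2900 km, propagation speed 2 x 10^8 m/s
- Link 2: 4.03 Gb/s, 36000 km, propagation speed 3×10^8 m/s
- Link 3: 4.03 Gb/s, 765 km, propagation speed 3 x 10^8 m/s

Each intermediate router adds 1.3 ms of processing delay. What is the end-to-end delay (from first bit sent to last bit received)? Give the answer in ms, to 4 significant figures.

Transmission delay per hop = L/R = 16000/4.03e+09 = 0.00397022 ms; 3 hops → 0.0119107 ms.
Propagation delays (d/s per hop): 14.5, 120, 2.55 ms; sum = 137.05 ms.
Processing at 2 router(s): 2 × 1.3 ms = 2.6 ms.
End-to-end = 139.7 ms.

139.7 ms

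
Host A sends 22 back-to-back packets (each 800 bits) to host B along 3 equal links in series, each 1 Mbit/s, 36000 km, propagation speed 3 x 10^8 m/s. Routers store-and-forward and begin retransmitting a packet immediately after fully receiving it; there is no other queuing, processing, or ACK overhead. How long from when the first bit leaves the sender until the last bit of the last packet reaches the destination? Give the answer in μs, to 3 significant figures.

Per-hop transmission t_tx = L/R = 800/1000000 = 800 μs.
Per-hop propagation t_prop = 36000000/300000000 = 120000 μs.
Pipeline fill: first packet needs 3·t_tx to clear all hops; remaining 21 packets each add one t_tx.
Total = (3+22-1)·t_tx + 3·t_prop = 24·800 + 3·120000 = 379000 μs.

379000 μs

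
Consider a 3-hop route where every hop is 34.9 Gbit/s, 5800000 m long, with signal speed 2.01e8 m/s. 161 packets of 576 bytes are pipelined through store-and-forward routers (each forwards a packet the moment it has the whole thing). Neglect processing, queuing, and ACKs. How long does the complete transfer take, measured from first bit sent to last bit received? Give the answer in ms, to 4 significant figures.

Per-hop transmission t_tx = L/R = 4608/34900000000 = 0.000132034 ms.
Per-hop propagation t_prop = 5800000/2.01e+08 = 28.8557 ms.
Pipeline fill: first packet needs 3·t_tx to clear all hops; remaining 160 packets each add one t_tx.
Total = (3+161-1)·t_tx + 3·t_prop = 163·0.000132034 + 3·28.8557 = 86.59 ms.

86.59 ms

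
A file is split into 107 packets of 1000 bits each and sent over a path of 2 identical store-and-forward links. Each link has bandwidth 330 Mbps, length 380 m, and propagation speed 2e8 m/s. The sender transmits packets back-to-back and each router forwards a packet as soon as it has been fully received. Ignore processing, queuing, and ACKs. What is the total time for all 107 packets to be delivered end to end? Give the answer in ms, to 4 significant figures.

0.3311 ms

Per-hop transmission t_tx = L/R = 1000/330000000 = 0.0030303 ms.
Per-hop propagation t_prop = 380/200000000 = 0.0019 ms.
Pipeline fill: first packet needs 2·t_tx to clear all hops; remaining 106 packets each add one t_tx.
Total = (2+107-1)·t_tx + 2·t_prop = 108·0.0030303 + 2·0.0019 = 0.3311 ms.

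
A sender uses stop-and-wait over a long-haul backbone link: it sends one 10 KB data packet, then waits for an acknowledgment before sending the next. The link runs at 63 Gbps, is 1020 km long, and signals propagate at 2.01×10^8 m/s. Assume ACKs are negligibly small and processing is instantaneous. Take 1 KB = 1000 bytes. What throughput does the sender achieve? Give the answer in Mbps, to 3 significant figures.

t_tx = L/R = 80000/63000000000 = 1.26984e-06 s.
t_prop = 1020000/2.01e+08 = 0.00507463 s; RTT = 0.0101493 s.
Cycle = t_tx + RTT = 0.0101505 s.
Throughput = L / cycle = 80000 / 0.0101505 = 7.88 Mbps.

7.88 Mbps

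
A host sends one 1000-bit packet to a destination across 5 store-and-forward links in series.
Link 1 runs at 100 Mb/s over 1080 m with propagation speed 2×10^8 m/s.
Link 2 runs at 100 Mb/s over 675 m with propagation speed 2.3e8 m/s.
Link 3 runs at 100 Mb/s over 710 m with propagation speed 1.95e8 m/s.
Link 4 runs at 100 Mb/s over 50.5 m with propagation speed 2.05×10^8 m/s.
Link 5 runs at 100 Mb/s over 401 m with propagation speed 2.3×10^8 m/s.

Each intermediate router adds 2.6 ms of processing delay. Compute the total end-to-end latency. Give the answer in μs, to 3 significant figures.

Transmission delay per hop = L/R = 1000/100000000 = 10 μs; 5 hops → 50 μs.
Propagation delays (d/s per hop): 5.4, 2.93478, 3.64103, 0.246341, 1.74348 μs; sum = 13.9656 μs.
Processing at 4 router(s): 4 × 2.6 ms = 10400 μs.
End-to-end = 10500 μs.

10500 μs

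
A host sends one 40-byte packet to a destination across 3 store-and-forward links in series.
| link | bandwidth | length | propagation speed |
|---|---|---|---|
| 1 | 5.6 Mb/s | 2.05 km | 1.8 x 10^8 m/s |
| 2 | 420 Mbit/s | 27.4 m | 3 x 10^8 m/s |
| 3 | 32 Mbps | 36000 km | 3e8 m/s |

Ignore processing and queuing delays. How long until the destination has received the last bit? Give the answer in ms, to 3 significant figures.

L = 40 × 8 = 320 bits.
Transmission delays (L/R per hop): 0.0571429, 0.000761905, 0.01 ms; sum = 0.0679048 ms.
Propagation delays (d/s per hop): 0.0113889, 9.13333e-05, 120 ms; sum = 120.011 ms.
End-to-end = 120 ms.

120 ms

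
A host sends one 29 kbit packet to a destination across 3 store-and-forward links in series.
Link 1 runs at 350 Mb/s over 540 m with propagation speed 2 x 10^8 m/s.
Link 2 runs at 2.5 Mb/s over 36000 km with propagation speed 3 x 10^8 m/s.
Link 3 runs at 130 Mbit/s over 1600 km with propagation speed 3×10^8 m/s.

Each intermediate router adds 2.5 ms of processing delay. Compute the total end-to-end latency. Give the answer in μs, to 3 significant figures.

L = 29000 bits.
Transmission delays (L/R per hop): 82.8571, 11600, 223.077 μs; sum = 11905.9 μs.
Propagation delays (d/s per hop): 2.7, 120000, 5333.33 μs; sum = 125336 μs.
Processing at 2 router(s): 2 × 2.5 ms = 5000 μs.
End-to-end = 142000 μs.

142000 μs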